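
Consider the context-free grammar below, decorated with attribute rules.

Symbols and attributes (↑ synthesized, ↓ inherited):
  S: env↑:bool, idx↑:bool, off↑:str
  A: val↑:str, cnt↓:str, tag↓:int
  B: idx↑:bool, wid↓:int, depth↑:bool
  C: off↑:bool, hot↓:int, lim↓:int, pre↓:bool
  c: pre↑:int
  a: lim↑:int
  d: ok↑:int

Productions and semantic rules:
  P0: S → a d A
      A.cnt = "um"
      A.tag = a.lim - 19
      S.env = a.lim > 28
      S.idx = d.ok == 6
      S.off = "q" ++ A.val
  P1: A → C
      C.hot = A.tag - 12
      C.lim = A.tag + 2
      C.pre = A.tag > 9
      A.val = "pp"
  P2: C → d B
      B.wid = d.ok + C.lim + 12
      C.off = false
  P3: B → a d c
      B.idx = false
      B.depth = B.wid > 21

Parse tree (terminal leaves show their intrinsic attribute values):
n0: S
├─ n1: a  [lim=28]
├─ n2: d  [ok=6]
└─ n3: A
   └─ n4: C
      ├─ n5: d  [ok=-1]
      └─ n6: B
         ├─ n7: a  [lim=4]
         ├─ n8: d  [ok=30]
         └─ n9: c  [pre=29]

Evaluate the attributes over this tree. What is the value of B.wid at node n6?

22

1. n1.lim = 28  [terminal]
2. n2.ok = 6  [terminal]
3. n3.cnt = "um"  ["um"]
4. n3.tag = 9  [a.lim - 19]
5. n4.hot = -3  [A.tag - 12]
6. n4.lim = 11  [A.tag + 2]
7. n4.pre = false  [A.tag > 9]
8. n5.ok = -1  [terminal]
9. n6.wid = 22  [d.ok + C.lim + 12]
10. n7.lim = 4  [terminal]
11. n8.ok = 30  [terminal]
12. n9.pre = 29  [terminal]
13. n6.idx = false  [false]
14. n6.depth = true  [B.wid > 21]
15. n4.off = false  [false]
16. n3.val = "pp"  ["pp"]
17. n0.env = false  [a.lim > 28]
18. n0.idx = true  [d.ok == 6]
19. n0.off = "qpp"  ["q" ++ A.val]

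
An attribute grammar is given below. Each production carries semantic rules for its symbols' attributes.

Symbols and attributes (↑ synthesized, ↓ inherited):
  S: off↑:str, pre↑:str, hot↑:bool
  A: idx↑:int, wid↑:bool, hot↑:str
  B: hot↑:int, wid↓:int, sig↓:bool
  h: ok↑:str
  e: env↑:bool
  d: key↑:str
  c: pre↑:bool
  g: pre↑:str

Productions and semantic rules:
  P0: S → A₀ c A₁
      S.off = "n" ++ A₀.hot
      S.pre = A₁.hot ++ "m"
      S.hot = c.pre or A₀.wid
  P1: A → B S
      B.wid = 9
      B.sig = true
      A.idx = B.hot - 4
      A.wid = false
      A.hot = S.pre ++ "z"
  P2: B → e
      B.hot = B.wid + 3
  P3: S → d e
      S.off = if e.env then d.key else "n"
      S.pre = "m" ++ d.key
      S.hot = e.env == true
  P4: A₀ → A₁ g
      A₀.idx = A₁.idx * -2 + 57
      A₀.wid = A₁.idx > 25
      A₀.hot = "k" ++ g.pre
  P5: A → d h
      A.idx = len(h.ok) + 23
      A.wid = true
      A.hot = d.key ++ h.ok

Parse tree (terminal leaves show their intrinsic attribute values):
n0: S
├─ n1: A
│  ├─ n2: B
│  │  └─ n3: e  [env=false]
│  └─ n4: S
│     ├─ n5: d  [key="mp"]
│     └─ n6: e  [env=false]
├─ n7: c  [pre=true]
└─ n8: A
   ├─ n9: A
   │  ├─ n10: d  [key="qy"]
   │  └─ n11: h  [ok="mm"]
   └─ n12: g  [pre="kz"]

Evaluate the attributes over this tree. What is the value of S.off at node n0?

"nmmpz"

1. n2.wid = 9  [9]
2. n2.sig = true  [true]
3. n3.env = false  [terminal]
4. n2.hot = 12  [B.wid + 3]
5. n5.key = "mp"  [terminal]
6. n6.env = false  [terminal]
7. n4.off = "n"  [if e.env then d.key else "n"]
8. n4.pre = "mmp"  ["m" ++ d.key]
9. n4.hot = false  [e.env == true]
10. n1.idx = 8  [B.hot - 4]
11. n1.wid = false  [false]
12. n1.hot = "mmpz"  [S.pre ++ "z"]
13. n7.pre = true  [terminal]
14. n10.key = "qy"  [terminal]
15. n11.ok = "mm"  [terminal]
16. n9.idx = 25  [len(h.ok) + 23]
17. n9.wid = true  [true]
18. n9.hot = "qymm"  [d.key ++ h.ok]
19. n12.pre = "kz"  [terminal]
20. n8.idx = 7  [A₁.idx * -2 + 57]
21. n8.wid = false  [A₁.idx > 25]
22. n8.hot = "kkz"  ["k" ++ g.pre]
23. n0.off = "nmmpz"  ["n" ++ A₀.hot]
24. n0.pre = "kkzm"  [A₁.hot ++ "m"]
25. n0.hot = true  [c.pre or A₀.wid]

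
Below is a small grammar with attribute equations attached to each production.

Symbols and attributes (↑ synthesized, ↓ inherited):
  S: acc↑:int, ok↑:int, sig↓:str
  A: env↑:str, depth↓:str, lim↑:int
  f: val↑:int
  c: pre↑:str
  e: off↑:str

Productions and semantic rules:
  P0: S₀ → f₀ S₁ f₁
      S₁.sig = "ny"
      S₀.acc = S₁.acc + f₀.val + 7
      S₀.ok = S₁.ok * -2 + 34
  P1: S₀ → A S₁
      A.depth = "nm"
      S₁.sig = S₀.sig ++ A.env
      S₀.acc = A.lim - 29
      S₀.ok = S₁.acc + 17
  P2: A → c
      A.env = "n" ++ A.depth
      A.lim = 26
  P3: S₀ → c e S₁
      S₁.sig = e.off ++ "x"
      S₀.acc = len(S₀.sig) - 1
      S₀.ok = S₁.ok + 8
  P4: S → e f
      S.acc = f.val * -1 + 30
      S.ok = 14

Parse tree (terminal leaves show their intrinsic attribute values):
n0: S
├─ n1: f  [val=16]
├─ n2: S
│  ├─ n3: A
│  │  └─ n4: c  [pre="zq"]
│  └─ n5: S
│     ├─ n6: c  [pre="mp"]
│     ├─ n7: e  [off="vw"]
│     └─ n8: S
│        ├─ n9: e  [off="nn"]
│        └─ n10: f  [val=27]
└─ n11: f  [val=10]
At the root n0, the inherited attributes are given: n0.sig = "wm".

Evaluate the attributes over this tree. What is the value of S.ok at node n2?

21

1. n0.sig = "wm"  [given at root]
2. n1.val = 16  [terminal]
3. n2.sig = "ny"  ["ny"]
4. n3.depth = "nm"  ["nm"]
5. n4.pre = "zq"  [terminal]
6. n3.env = "nnm"  ["n" ++ A.depth]
7. n3.lim = 26  [26]
8. n5.sig = "nynnm"  [S₀.sig ++ A.env]
9. n6.pre = "mp"  [terminal]
10. n7.off = "vw"  [terminal]
11. n8.sig = "vwx"  [e.off ++ "x"]
12. n9.off = "nn"  [terminal]
13. n10.val = 27  [terminal]
14. n8.acc = 3  [f.val * -1 + 30]
15. n8.ok = 14  [14]
16. n5.acc = 4  [len(S₀.sig) - 1]
17. n5.ok = 22  [S₁.ok + 8]
18. n2.acc = -3  [A.lim - 29]
19. n2.ok = 21  [S₁.acc + 17]
20. n11.val = 10  [terminal]
21. n0.acc = 20  [S₁.acc + f₀.val + 7]
22. n0.ok = -8  [S₁.ok * -2 + 34]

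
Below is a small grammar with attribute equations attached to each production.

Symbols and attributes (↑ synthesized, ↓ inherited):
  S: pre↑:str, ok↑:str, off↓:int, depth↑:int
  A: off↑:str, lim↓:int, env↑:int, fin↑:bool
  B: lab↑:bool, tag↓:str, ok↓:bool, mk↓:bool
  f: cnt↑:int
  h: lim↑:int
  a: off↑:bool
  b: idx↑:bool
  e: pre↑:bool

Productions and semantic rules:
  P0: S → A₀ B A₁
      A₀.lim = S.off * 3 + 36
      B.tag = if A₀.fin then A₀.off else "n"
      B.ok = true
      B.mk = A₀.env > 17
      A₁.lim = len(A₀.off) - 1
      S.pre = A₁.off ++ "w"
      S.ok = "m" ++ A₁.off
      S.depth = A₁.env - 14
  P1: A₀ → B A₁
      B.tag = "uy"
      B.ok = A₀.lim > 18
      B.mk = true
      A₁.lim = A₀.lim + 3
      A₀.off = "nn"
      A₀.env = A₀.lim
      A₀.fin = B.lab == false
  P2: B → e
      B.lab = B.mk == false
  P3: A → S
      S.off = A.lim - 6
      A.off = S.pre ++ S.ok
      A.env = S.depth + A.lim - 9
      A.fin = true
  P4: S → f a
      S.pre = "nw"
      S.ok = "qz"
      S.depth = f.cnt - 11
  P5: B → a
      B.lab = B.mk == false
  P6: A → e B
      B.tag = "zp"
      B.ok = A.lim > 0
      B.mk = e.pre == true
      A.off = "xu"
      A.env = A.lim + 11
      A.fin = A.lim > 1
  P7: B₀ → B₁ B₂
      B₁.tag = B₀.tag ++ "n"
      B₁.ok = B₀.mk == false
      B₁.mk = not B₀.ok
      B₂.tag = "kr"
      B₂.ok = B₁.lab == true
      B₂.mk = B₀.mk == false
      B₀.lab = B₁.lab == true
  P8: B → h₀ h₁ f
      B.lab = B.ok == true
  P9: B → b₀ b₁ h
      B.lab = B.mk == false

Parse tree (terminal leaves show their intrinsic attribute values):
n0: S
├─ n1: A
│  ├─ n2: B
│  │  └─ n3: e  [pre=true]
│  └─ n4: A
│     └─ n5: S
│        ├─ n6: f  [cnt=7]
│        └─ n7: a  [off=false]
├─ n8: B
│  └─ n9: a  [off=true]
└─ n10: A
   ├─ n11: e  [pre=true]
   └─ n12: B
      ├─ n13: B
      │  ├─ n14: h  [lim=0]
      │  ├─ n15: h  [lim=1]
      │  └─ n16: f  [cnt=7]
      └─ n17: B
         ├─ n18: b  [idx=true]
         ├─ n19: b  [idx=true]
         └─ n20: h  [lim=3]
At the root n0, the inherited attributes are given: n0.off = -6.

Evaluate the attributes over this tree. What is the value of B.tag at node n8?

1. n0.off = -6  [given at root]
2. n1.lim = 18  [S.off * 3 + 36]
3. n2.tag = "uy"  ["uy"]
4. n2.ok = false  [A₀.lim > 18]
5. n2.mk = true  [true]
6. n3.pre = true  [terminal]
7. n2.lab = false  [B.mk == false]
8. n4.lim = 21  [A₀.lim + 3]
9. n5.off = 15  [A.lim - 6]
10. n6.cnt = 7  [terminal]
11. n7.off = false  [terminal]
12. n5.pre = "nw"  ["nw"]
13. n5.ok = "qz"  ["qz"]
14. n5.depth = -4  [f.cnt - 11]
15. n4.off = "nwqz"  [S.pre ++ S.ok]
16. n4.env = 8  [S.depth + A.lim - 9]
17. n4.fin = true  [true]
18. n1.off = "nn"  ["nn"]
19. n1.env = 18  [A₀.lim]
20. n1.fin = true  [B.lab == false]
21. n8.tag = "nn"  [if A₀.fin then A₀.off else "n"]
22. n8.ok = true  [true]
23. n8.mk = true  [A₀.env > 17]
24. n9.off = true  [terminal]
25. n8.lab = false  [B.mk == false]
26. n10.lim = 1  [len(A₀.off) - 1]
27. n11.pre = true  [terminal]
28. n12.tag = "zp"  ["zp"]
29. n12.ok = true  [A.lim > 0]
30. n12.mk = true  [e.pre == true]
31. n13.tag = "zpn"  [B₀.tag ++ "n"]
32. n13.ok = false  [B₀.mk == false]
33. n13.mk = false  [not B₀.ok]
34. n14.lim = 0  [terminal]
35. n15.lim = 1  [terminal]
36. n16.cnt = 7  [terminal]
37. n13.lab = false  [B.ok == true]
38. n17.tag = "kr"  ["kr"]
39. n17.ok = false  [B₁.lab == true]
40. n17.mk = false  [B₀.mk == false]
41. n18.idx = true  [terminal]
42. n19.idx = true  [terminal]
43. n20.lim = 3  [terminal]
44. n17.lab = true  [B.mk == false]
45. n12.lab = false  [B₁.lab == true]
46. n10.off = "xu"  ["xu"]
47. n10.env = 12  [A.lim + 11]
48. n10.fin = false  [A.lim > 1]
49. n0.pre = "xuw"  [A₁.off ++ "w"]
50. n0.ok = "mxu"  ["m" ++ A₁.off]
51. n0.depth = -2  [A₁.env - 14]

"nn"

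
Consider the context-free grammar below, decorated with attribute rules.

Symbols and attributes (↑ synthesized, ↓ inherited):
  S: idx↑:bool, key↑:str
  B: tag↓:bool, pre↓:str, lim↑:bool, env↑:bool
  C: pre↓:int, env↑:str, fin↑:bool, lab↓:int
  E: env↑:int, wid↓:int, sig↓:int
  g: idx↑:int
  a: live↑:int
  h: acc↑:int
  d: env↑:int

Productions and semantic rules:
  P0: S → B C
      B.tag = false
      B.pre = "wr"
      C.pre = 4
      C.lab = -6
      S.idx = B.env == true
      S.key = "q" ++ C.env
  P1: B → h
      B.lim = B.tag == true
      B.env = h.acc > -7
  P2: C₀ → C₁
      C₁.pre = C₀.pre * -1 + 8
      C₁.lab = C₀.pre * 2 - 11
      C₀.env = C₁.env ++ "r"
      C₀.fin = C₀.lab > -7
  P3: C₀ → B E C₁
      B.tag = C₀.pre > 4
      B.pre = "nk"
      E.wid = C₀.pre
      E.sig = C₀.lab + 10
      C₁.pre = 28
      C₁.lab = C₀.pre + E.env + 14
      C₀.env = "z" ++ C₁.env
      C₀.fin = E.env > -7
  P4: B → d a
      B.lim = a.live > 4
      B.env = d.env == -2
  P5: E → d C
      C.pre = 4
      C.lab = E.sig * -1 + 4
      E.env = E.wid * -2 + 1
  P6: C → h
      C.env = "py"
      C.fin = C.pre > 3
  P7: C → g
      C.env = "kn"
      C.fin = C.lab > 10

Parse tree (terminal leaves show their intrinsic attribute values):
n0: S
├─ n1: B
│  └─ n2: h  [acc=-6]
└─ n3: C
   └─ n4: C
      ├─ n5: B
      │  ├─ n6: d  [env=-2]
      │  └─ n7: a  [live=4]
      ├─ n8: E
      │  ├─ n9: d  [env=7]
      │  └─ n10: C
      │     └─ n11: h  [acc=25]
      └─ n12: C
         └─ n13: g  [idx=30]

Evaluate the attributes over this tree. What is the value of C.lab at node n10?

1. n1.tag = false  [false]
2. n1.pre = "wr"  ["wr"]
3. n2.acc = -6  [terminal]
4. n1.lim = false  [B.tag == true]
5. n1.env = true  [h.acc > -7]
6. n3.pre = 4  [4]
7. n3.lab = -6  [-6]
8. n4.pre = 4  [C₀.pre * -1 + 8]
9. n4.lab = -3  [C₀.pre * 2 - 11]
10. n5.tag = false  [C₀.pre > 4]
11. n5.pre = "nk"  ["nk"]
12. n6.env = -2  [terminal]
13. n7.live = 4  [terminal]
14. n5.lim = false  [a.live > 4]
15. n5.env = true  [d.env == -2]
16. n8.wid = 4  [C₀.pre]
17. n8.sig = 7  [C₀.lab + 10]
18. n9.env = 7  [terminal]
19. n10.pre = 4  [4]
20. n10.lab = -3  [E.sig * -1 + 4]
21. n11.acc = 25  [terminal]
22. n10.env = "py"  ["py"]
23. n10.fin = true  [C.pre > 3]
24. n8.env = -7  [E.wid * -2 + 1]
25. n12.pre = 28  [28]
26. n12.lab = 11  [C₀.pre + E.env + 14]
27. n13.idx = 30  [terminal]
28. n12.env = "kn"  ["kn"]
29. n12.fin = true  [C.lab > 10]
30. n4.env = "zkn"  ["z" ++ C₁.env]
31. n4.fin = false  [E.env > -7]
32. n3.env = "zknr"  [C₁.env ++ "r"]
33. n3.fin = true  [C₀.lab > -7]
34. n0.idx = true  [B.env == true]
35. n0.key = "qzknr"  ["q" ++ C.env]

-3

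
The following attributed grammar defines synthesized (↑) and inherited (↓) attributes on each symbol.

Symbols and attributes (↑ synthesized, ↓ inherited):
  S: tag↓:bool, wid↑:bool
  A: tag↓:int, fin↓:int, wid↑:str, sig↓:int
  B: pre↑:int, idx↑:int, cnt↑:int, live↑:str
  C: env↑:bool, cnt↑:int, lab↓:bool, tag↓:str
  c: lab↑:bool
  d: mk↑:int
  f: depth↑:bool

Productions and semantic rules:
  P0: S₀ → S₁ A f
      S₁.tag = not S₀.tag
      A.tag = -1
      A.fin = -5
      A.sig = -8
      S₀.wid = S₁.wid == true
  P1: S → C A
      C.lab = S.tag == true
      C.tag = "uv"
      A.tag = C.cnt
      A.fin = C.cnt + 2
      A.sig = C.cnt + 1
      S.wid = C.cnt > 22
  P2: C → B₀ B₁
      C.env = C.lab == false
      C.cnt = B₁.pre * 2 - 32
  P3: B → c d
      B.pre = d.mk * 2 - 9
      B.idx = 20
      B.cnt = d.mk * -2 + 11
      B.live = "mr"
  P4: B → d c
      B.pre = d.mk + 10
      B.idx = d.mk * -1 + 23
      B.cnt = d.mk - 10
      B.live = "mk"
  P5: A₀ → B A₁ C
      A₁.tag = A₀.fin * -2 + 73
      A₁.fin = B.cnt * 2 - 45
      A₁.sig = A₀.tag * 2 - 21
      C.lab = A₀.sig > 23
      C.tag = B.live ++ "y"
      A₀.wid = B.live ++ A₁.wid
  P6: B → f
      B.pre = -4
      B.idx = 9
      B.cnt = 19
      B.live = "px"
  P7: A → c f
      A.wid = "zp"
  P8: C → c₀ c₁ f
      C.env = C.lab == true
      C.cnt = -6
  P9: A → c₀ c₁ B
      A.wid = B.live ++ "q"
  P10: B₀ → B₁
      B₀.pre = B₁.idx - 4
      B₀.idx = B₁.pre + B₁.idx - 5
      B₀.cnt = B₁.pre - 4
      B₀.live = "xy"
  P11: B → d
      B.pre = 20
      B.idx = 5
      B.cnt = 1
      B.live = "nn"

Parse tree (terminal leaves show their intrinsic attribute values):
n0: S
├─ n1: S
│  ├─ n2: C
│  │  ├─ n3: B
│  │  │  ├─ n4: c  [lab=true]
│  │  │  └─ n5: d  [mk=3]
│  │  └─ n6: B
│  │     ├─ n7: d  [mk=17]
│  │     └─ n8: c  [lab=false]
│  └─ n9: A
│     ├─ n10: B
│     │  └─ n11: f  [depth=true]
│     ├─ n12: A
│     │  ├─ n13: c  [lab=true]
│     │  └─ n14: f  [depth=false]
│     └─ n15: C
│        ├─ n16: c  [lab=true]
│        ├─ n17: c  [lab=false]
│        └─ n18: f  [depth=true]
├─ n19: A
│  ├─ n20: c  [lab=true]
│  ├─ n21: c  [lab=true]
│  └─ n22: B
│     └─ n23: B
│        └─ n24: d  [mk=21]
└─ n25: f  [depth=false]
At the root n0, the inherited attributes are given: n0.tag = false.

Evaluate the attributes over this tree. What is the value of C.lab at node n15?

1. n0.tag = false  [given at root]
2. n1.tag = true  [not S₀.tag]
3. n2.lab = true  [S.tag == true]
4. n2.tag = "uv"  ["uv"]
5. n4.lab = true  [terminal]
6. n5.mk = 3  [terminal]
7. n3.pre = -3  [d.mk * 2 - 9]
8. n3.idx = 20  [20]
9. n3.cnt = 5  [d.mk * -2 + 11]
10. n3.live = "mr"  ["mr"]
11. n7.mk = 17  [terminal]
12. n8.lab = false  [terminal]
13. n6.pre = 27  [d.mk + 10]
14. n6.idx = 6  [d.mk * -1 + 23]
15. n6.cnt = 7  [d.mk - 10]
16. n6.live = "mk"  ["mk"]
17. n2.env = false  [C.lab == false]
18. n2.cnt = 22  [B₁.pre * 2 - 32]
19. n9.tag = 22  [C.cnt]
20. n9.fin = 24  [C.cnt + 2]
21. n9.sig = 23  [C.cnt + 1]
22. n11.depth = true  [terminal]
23. n10.pre = -4  [-4]
24. n10.idx = 9  [9]
25. n10.cnt = 19  [19]
26. n10.live = "px"  ["px"]
27. n12.tag = 25  [A₀.fin * -2 + 73]
28. n12.fin = -7  [B.cnt * 2 - 45]
29. n12.sig = 23  [A₀.tag * 2 - 21]
30. n13.lab = true  [terminal]
31. n14.depth = false  [terminal]
32. n12.wid = "zp"  ["zp"]
33. n15.lab = false  [A₀.sig > 23]
34. n15.tag = "pxy"  [B.live ++ "y"]
35. n16.lab = true  [terminal]
36. n17.lab = false  [terminal]
37. n18.depth = true  [terminal]
38. n15.env = false  [C.lab == true]
39. n15.cnt = -6  [-6]
40. n9.wid = "pxzp"  [B.live ++ A₁.wid]
41. n1.wid = false  [C.cnt > 22]
42. n19.tag = -1  [-1]
43. n19.fin = -5  [-5]
44. n19.sig = -8  [-8]
45. n20.lab = true  [terminal]
46. n21.lab = true  [terminal]
47. n24.mk = 21  [terminal]
48. n23.pre = 20  [20]
49. n23.idx = 5  [5]
50. n23.cnt = 1  [1]
51. n23.live = "nn"  ["nn"]
52. n22.pre = 1  [B₁.idx - 4]
53. n22.idx = 20  [B₁.pre + B₁.idx - 5]
54. n22.cnt = 16  [B₁.pre - 4]
55. n22.live = "xy"  ["xy"]
56. n19.wid = "xyq"  [B.live ++ "q"]
57. n25.depth = false  [terminal]
58. n0.wid = false  [S₁.wid == true]

false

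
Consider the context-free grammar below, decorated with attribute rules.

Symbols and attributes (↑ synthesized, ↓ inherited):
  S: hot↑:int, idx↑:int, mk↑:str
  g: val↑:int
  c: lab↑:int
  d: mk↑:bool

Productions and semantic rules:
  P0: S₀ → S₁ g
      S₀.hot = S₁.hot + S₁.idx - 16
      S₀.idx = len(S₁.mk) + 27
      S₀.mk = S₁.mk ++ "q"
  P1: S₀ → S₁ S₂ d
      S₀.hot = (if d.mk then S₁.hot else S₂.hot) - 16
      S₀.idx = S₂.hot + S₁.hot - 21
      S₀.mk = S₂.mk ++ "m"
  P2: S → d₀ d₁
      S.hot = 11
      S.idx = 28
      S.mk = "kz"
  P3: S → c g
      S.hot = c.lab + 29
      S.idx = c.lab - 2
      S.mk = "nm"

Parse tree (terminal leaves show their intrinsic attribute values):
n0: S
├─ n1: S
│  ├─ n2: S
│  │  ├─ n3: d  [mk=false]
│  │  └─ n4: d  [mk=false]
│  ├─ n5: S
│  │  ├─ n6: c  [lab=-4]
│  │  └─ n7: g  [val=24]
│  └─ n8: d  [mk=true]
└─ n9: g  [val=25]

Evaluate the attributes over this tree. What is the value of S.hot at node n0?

1. n3.mk = false  [terminal]
2. n4.mk = false  [terminal]
3. n2.hot = 11  [11]
4. n2.idx = 28  [28]
5. n2.mk = "kz"  ["kz"]
6. n6.lab = -4  [terminal]
7. n7.val = 24  [terminal]
8. n5.hot = 25  [c.lab + 29]
9. n5.idx = -6  [c.lab - 2]
10. n5.mk = "nm"  ["nm"]
11. n8.mk = true  [terminal]
12. n1.hot = -5  [(if d.mk then S₁.hot else S₂.hot) - 16]
13. n1.idx = 15  [S₂.hot + S₁.hot - 21]
14. n1.mk = "nmm"  [S₂.mk ++ "m"]
15. n9.val = 25  [terminal]
16. n0.hot = -6  [S₁.hot + S₁.idx - 16]
17. n0.idx = 30  [len(S₁.mk) + 27]
18. n0.mk = "nmmq"  [S₁.mk ++ "q"]

-6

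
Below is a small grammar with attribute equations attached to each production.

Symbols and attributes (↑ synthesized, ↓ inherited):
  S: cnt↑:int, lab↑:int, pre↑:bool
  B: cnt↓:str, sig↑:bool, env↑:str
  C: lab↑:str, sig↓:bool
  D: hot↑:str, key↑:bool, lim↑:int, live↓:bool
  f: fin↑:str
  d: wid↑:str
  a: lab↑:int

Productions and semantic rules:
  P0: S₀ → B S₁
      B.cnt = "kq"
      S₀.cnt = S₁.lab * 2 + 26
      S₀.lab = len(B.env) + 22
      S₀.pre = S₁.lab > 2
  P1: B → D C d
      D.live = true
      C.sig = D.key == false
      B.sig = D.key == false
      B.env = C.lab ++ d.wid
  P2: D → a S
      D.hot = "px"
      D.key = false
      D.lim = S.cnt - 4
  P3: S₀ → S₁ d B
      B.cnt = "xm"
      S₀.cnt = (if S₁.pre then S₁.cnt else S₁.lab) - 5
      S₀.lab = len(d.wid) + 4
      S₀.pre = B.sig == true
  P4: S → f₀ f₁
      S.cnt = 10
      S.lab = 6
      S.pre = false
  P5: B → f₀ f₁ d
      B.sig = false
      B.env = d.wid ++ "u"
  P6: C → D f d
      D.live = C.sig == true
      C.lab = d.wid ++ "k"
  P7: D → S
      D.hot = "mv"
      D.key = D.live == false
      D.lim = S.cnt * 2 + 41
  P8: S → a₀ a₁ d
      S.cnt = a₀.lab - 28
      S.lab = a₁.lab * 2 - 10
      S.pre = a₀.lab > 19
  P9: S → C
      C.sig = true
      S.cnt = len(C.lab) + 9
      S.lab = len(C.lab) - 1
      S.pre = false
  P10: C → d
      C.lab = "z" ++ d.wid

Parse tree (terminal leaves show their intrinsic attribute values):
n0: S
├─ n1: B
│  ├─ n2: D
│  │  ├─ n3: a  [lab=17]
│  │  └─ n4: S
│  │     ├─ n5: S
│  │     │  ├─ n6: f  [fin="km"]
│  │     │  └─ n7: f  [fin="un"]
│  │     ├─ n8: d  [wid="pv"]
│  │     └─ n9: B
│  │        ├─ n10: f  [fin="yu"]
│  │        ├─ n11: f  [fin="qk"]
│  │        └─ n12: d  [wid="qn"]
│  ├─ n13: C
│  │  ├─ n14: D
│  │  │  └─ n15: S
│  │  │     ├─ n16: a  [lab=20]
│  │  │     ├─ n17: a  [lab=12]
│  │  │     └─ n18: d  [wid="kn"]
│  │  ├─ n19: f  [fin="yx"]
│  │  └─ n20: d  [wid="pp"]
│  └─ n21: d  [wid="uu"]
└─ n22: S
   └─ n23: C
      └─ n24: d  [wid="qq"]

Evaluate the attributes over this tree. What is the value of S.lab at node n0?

1. n1.cnt = "kq"  ["kq"]
2. n2.live = true  [true]
3. n3.lab = 17  [terminal]
4. n6.fin = "km"  [terminal]
5. n7.fin = "un"  [terminal]
6. n5.cnt = 10  [10]
7. n5.lab = 6  [6]
8. n5.pre = false  [false]
9. n8.wid = "pv"  [terminal]
10. n9.cnt = "xm"  ["xm"]
11. n10.fin = "yu"  [terminal]
12. n11.fin = "qk"  [terminal]
13. n12.wid = "qn"  [terminal]
14. n9.sig = false  [false]
15. n9.env = "qnu"  [d.wid ++ "u"]
16. n4.cnt = 1  [(if S₁.pre then S₁.cnt else S₁.lab) - 5]
17. n4.lab = 6  [len(d.wid) + 4]
18. n4.pre = false  [B.sig == true]
19. n2.hot = "px"  ["px"]
20. n2.key = false  [false]
21. n2.lim = -3  [S.cnt - 4]
22. n13.sig = true  [D.key == false]
23. n14.live = true  [C.sig == true]
24. n16.lab = 20  [terminal]
25. n17.lab = 12  [terminal]
26. n18.wid = "kn"  [terminal]
27. n15.cnt = -8  [a₀.lab - 28]
28. n15.lab = 14  [a₁.lab * 2 - 10]
29. n15.pre = true  [a₀.lab > 19]
30. n14.hot = "mv"  ["mv"]
31. n14.key = false  [D.live == false]
32. n14.lim = 25  [S.cnt * 2 + 41]
33. n19.fin = "yx"  [terminal]
34. n20.wid = "pp"  [terminal]
35. n13.lab = "ppk"  [d.wid ++ "k"]
36. n21.wid = "uu"  [terminal]
37. n1.sig = true  [D.key == false]
38. n1.env = "ppkuu"  [C.lab ++ d.wid]
39. n23.sig = true  [true]
40. n24.wid = "qq"  [terminal]
41. n23.lab = "zqq"  ["z" ++ d.wid]
42. n22.cnt = 12  [len(C.lab) + 9]
43. n22.lab = 2  [len(C.lab) - 1]
44. n22.pre = false  [false]
45. n0.cnt = 30  [S₁.lab * 2 + 26]
46. n0.lab = 27  [len(B.env) + 22]
47. n0.pre = false  [S₁.lab > 2]

27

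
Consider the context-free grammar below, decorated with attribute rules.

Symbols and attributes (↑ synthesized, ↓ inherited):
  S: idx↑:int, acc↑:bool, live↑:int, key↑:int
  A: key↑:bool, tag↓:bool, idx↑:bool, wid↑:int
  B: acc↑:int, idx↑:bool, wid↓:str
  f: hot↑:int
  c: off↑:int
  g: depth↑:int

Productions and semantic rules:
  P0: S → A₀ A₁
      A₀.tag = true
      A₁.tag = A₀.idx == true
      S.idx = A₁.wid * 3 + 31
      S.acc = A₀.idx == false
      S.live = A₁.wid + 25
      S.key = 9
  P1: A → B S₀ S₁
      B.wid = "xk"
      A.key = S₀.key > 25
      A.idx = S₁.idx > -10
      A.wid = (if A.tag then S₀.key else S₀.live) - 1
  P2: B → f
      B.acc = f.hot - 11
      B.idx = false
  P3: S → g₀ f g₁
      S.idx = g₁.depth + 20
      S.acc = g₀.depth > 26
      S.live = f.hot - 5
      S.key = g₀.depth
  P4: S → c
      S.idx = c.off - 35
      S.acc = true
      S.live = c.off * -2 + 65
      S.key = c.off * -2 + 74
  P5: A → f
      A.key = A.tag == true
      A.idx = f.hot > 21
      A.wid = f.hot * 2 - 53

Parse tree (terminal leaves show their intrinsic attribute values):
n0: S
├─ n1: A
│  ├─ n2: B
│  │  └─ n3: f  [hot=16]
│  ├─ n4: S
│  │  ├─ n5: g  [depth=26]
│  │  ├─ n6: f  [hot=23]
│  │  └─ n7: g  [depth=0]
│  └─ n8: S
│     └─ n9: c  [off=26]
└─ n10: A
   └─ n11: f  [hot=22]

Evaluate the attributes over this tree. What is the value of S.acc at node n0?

1. n1.tag = true  [true]
2. n2.wid = "xk"  ["xk"]
3. n3.hot = 16  [terminal]
4. n2.acc = 5  [f.hot - 11]
5. n2.idx = false  [false]
6. n5.depth = 26  [terminal]
7. n6.hot = 23  [terminal]
8. n7.depth = 0  [terminal]
9. n4.idx = 20  [g₁.depth + 20]
10. n4.acc = false  [g₀.depth > 26]
11. n4.live = 18  [f.hot - 5]
12. n4.key = 26  [g₀.depth]
13. n9.off = 26  [terminal]
14. n8.idx = -9  [c.off - 35]
15. n8.acc = true  [true]
16. n8.live = 13  [c.off * -2 + 65]
17. n8.key = 22  [c.off * -2 + 74]
18. n1.key = true  [S₀.key > 25]
19. n1.idx = true  [S₁.idx > -10]
20. n1.wid = 25  [(if A.tag then S₀.key else S₀.live) - 1]
21. n10.tag = true  [A₀.idx == true]
22. n11.hot = 22  [terminal]
23. n10.key = true  [A.tag == true]
24. n10.idx = true  [f.hot > 21]
25. n10.wid = -9  [f.hot * 2 - 53]
26. n0.idx = 4  [A₁.wid * 3 + 31]
27. n0.acc = false  [A₀.idx == false]
28. n0.live = 16  [A₁.wid + 25]
29. n0.key = 9  [9]

false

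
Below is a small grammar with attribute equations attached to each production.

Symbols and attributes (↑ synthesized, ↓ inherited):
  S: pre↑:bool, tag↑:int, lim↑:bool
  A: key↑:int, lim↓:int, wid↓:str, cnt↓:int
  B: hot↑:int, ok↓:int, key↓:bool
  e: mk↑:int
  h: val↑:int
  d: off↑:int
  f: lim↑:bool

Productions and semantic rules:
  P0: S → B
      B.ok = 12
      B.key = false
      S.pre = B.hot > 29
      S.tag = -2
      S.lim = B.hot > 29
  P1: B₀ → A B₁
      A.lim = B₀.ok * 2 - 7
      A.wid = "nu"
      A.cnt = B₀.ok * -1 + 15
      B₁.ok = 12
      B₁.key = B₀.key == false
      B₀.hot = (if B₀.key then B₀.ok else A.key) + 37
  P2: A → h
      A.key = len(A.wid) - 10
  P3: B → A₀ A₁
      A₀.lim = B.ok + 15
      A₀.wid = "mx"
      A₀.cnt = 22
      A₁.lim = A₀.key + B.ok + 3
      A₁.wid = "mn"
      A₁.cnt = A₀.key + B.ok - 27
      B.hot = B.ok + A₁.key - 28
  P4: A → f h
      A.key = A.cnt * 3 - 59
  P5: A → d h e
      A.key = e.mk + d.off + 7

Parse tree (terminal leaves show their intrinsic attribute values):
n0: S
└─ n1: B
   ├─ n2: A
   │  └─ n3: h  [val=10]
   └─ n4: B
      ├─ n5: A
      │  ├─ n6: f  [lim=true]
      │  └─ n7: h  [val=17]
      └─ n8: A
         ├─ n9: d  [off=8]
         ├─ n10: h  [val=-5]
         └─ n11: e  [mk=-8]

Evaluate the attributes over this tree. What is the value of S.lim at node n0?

1. n1.ok = 12  [12]
2. n1.key = false  [false]
3. n2.lim = 17  [B₀.ok * 2 - 7]
4. n2.wid = "nu"  ["nu"]
5. n2.cnt = 3  [B₀.ok * -1 + 15]
6. n3.val = 10  [terminal]
7. n2.key = -8  [len(A.wid) - 10]
8. n4.ok = 12  [12]
9. n4.key = true  [B₀.key == false]
10. n5.lim = 27  [B.ok + 15]
11. n5.wid = "mx"  ["mx"]
12. n5.cnt = 22  [22]
13. n6.lim = true  [terminal]
14. n7.val = 17  [terminal]
15. n5.key = 7  [A.cnt * 3 - 59]
16. n8.lim = 22  [A₀.key + B.ok + 3]
17. n8.wid = "mn"  ["mn"]
18. n8.cnt = -8  [A₀.key + B.ok - 27]
19. n9.off = 8  [terminal]
20. n10.val = -5  [terminal]
21. n11.mk = -8  [terminal]
22. n8.key = 7  [e.mk + d.off + 7]
23. n4.hot = -9  [B.ok + A₁.key - 28]
24. n1.hot = 29  [(if B₀.key then B₀.ok else A.key) + 37]
25. n0.pre = false  [B.hot > 29]
26. n0.tag = -2  [-2]
27. n0.lim = false  [B.hot > 29]

false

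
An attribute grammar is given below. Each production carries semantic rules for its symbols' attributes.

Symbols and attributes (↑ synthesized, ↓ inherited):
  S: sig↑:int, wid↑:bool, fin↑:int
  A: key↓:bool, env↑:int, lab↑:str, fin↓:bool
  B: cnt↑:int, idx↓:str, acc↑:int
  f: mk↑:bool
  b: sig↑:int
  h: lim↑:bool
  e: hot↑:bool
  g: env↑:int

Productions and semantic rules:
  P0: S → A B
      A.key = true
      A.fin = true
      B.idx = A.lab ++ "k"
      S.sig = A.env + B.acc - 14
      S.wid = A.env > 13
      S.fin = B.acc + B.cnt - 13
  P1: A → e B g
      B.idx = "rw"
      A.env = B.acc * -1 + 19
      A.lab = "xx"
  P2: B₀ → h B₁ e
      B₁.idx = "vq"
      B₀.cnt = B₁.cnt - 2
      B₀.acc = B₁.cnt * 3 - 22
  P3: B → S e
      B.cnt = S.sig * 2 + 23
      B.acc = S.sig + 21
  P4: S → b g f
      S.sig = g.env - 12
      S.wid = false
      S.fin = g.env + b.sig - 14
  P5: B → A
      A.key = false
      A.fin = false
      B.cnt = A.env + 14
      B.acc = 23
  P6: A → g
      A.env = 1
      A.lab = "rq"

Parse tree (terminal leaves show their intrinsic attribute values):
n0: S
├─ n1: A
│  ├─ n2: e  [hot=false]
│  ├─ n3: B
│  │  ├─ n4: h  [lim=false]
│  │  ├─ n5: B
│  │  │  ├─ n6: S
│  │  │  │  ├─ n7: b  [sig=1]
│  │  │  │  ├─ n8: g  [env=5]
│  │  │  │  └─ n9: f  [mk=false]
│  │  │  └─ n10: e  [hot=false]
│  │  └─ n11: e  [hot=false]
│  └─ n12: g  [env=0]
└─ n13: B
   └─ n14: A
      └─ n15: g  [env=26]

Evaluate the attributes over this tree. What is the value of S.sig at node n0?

23

1. n1.key = true  [true]
2. n1.fin = true  [true]
3. n2.hot = false  [terminal]
4. n3.idx = "rw"  ["rw"]
5. n4.lim = false  [terminal]
6. n5.idx = "vq"  ["vq"]
7. n7.sig = 1  [terminal]
8. n8.env = 5  [terminal]
9. n9.mk = false  [terminal]
10. n6.sig = -7  [g.env - 12]
11. n6.wid = false  [false]
12. n6.fin = -8  [g.env + b.sig - 14]
13. n10.hot = false  [terminal]
14. n5.cnt = 9  [S.sig * 2 + 23]
15. n5.acc = 14  [S.sig + 21]
16. n11.hot = false  [terminal]
17. n3.cnt = 7  [B₁.cnt - 2]
18. n3.acc = 5  [B₁.cnt * 3 - 22]
19. n12.env = 0  [terminal]
20. n1.env = 14  [B.acc * -1 + 19]
21. n1.lab = "xx"  ["xx"]
22. n13.idx = "xxk"  [A.lab ++ "k"]
23. n14.key = false  [false]
24. n14.fin = false  [false]
25. n15.env = 26  [terminal]
26. n14.env = 1  [1]
27. n14.lab = "rq"  ["rq"]
28. n13.cnt = 15  [A.env + 14]
29. n13.acc = 23  [23]
30. n0.sig = 23  [A.env + B.acc - 14]
31. n0.wid = true  [A.env > 13]
32. n0.fin = 25  [B.acc + B.cnt - 13]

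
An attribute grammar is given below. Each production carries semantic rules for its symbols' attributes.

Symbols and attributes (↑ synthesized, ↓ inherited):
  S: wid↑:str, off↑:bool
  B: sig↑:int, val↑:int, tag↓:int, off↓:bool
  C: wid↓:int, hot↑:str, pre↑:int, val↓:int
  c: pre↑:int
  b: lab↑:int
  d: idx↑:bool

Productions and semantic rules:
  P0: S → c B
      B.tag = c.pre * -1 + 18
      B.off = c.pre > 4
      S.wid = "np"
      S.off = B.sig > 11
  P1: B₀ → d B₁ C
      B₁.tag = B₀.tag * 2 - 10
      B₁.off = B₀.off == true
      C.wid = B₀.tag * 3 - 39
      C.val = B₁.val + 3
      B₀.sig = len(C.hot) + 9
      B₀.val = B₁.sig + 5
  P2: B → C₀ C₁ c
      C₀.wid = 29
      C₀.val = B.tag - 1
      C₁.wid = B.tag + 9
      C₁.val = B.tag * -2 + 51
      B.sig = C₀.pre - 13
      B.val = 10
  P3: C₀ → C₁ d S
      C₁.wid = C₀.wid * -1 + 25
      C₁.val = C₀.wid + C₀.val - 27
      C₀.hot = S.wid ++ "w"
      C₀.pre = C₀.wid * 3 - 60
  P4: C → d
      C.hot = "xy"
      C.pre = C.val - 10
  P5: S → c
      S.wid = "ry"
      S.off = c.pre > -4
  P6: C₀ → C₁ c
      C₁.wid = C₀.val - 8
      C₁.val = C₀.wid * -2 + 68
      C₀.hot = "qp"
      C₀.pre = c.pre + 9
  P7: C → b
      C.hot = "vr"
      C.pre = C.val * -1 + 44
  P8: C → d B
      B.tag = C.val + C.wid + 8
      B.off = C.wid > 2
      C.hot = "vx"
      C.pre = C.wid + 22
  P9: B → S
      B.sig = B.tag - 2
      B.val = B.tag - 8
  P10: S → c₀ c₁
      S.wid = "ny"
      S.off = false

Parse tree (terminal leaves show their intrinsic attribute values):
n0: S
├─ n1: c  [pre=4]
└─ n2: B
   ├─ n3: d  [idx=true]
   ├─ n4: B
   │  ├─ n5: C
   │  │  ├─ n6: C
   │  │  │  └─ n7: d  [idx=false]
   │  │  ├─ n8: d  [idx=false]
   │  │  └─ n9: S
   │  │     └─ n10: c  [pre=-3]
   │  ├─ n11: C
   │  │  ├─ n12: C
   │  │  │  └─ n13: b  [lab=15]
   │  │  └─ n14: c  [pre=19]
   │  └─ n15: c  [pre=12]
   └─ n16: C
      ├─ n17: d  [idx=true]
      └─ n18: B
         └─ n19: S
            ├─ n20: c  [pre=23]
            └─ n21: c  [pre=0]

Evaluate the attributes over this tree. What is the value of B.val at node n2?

1. n1.pre = 4  [terminal]
2. n2.tag = 14  [c.pre * -1 + 18]
3. n2.off = false  [c.pre > 4]
4. n3.idx = true  [terminal]
5. n4.tag = 18  [B₀.tag * 2 - 10]
6. n4.off = false  [B₀.off == true]
7. n5.wid = 29  [29]
8. n5.val = 17  [B.tag - 1]
9. n6.wid = -4  [C₀.wid * -1 + 25]
10. n6.val = 19  [C₀.wid + C₀.val - 27]
11. n7.idx = false  [terminal]
12. n6.hot = "xy"  ["xy"]
13. n6.pre = 9  [C.val - 10]
14. n8.idx = false  [terminal]
15. n10.pre = -3  [terminal]
16. n9.wid = "ry"  ["ry"]
17. n9.off = true  [c.pre > -4]
18. n5.hot = "ryw"  [S.wid ++ "w"]
19. n5.pre = 27  [C₀.wid * 3 - 60]
20. n11.wid = 27  [B.tag + 9]
21. n11.val = 15  [B.tag * -2 + 51]
22. n12.wid = 7  [C₀.val - 8]
23. n12.val = 14  [C₀.wid * -2 + 68]
24. n13.lab = 15  [terminal]
25. n12.hot = "vr"  ["vr"]
26. n12.pre = 30  [C.val * -1 + 44]
27. n14.pre = 19  [terminal]
28. n11.hot = "qp"  ["qp"]
29. n11.pre = 28  [c.pre + 9]
30. n15.pre = 12  [terminal]
31. n4.sig = 14  [C₀.pre - 13]
32. n4.val = 10  [10]
33. n16.wid = 3  [B₀.tag * 3 - 39]
34. n16.val = 13  [B₁.val + 3]
35. n17.idx = true  [terminal]
36. n18.tag = 24  [C.val + C.wid + 8]
37. n18.off = true  [C.wid > 2]
38. n20.pre = 23  [terminal]
39. n21.pre = 0  [terminal]
40. n19.wid = "ny"  ["ny"]
41. n19.off = false  [false]
42. n18.sig = 22  [B.tag - 2]
43. n18.val = 16  [B.tag - 8]
44. n16.hot = "vx"  ["vx"]
45. n16.pre = 25  [C.wid + 22]
46. n2.sig = 11  [len(C.hot) + 9]
47. n2.val = 19  [B₁.sig + 5]
48. n0.wid = "np"  ["np"]
49. n0.off = false  [B.sig > 11]

19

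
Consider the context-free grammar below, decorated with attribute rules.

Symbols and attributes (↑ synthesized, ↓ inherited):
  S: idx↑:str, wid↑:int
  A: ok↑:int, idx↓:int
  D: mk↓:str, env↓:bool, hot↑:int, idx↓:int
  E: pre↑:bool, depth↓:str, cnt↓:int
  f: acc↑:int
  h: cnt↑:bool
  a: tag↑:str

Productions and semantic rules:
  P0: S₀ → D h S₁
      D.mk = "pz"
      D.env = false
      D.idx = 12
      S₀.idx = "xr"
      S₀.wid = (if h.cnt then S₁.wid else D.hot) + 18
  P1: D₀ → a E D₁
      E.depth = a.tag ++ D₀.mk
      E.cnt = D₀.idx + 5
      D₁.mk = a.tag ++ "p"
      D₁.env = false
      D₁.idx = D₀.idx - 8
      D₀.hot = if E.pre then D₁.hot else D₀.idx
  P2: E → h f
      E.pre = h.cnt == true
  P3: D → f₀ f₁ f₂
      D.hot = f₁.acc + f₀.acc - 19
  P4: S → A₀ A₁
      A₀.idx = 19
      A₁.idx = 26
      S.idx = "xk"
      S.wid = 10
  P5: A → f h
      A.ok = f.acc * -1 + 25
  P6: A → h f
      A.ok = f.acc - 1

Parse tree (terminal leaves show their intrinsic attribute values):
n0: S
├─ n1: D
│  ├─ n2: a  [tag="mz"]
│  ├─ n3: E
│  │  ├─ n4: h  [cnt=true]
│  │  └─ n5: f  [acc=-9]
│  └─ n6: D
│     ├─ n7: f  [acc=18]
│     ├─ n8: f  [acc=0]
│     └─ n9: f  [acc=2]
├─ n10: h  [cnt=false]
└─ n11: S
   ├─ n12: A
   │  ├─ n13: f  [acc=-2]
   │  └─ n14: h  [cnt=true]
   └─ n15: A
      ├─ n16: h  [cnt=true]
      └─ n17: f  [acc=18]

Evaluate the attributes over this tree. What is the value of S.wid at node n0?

1. n1.mk = "pz"  ["pz"]
2. n1.env = false  [false]
3. n1.idx = 12  [12]
4. n2.tag = "mz"  [terminal]
5. n3.depth = "mzpz"  [a.tag ++ D₀.mk]
6. n3.cnt = 17  [D₀.idx + 5]
7. n4.cnt = true  [terminal]
8. n5.acc = -9  [terminal]
9. n3.pre = true  [h.cnt == true]
10. n6.mk = "mzp"  [a.tag ++ "p"]
11. n6.env = false  [false]
12. n6.idx = 4  [D₀.idx - 8]
13. n7.acc = 18  [terminal]
14. n8.acc = 0  [terminal]
15. n9.acc = 2  [terminal]
16. n6.hot = -1  [f₁.acc + f₀.acc - 19]
17. n1.hot = -1  [if E.pre then D₁.hot else D₀.idx]
18. n10.cnt = false  [terminal]
19. n12.idx = 19  [19]
20. n13.acc = -2  [terminal]
21. n14.cnt = true  [terminal]
22. n12.ok = 27  [f.acc * -1 + 25]
23. n15.idx = 26  [26]
24. n16.cnt = true  [terminal]
25. n17.acc = 18  [terminal]
26. n15.ok = 17  [f.acc - 1]
27. n11.idx = "xk"  ["xk"]
28. n11.wid = 10  [10]
29. n0.idx = "xr"  ["xr"]
30. n0.wid = 17  [(if h.cnt then S₁.wid else D.hot) + 18]

17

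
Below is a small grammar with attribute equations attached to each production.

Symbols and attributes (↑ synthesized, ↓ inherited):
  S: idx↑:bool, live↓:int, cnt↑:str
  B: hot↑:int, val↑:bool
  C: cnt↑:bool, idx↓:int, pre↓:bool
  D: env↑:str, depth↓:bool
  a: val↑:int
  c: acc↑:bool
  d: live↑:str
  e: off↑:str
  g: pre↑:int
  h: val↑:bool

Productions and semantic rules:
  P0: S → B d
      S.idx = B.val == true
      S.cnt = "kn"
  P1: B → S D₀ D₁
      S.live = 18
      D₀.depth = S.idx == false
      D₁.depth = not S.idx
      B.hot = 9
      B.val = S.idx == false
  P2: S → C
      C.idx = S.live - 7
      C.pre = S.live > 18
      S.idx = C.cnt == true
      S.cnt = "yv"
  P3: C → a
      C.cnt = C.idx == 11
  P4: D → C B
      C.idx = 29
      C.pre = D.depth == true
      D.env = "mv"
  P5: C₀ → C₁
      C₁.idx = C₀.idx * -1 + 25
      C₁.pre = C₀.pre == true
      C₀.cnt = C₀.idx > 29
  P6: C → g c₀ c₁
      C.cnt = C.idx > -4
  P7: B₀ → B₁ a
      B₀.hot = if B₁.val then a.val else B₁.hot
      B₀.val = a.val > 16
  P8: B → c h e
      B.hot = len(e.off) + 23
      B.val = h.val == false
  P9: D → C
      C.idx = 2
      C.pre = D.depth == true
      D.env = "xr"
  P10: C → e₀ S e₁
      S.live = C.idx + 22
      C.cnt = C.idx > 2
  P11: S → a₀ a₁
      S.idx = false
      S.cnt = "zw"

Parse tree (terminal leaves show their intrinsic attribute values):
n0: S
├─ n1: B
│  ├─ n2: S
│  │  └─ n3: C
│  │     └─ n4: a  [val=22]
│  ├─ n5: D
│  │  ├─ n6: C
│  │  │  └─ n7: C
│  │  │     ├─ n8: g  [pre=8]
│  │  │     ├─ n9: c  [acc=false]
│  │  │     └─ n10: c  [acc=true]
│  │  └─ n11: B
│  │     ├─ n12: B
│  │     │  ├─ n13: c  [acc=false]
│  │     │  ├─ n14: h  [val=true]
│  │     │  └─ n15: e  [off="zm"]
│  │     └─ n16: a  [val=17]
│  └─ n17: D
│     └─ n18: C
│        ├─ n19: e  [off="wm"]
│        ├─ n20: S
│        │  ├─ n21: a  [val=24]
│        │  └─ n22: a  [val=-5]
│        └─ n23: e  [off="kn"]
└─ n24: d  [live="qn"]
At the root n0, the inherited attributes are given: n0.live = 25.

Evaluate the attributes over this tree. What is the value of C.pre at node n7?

false

1. n0.live = 25  [given at root]
2. n2.live = 18  [18]
3. n3.idx = 11  [S.live - 7]
4. n3.pre = false  [S.live > 18]
5. n4.val = 22  [terminal]
6. n3.cnt = true  [C.idx == 11]
7. n2.idx = true  [C.cnt == true]
8. n2.cnt = "yv"  ["yv"]
9. n5.depth = false  [S.idx == false]
10. n6.idx = 29  [29]
11. n6.pre = false  [D.depth == true]
12. n7.idx = -4  [C₀.idx * -1 + 25]
13. n7.pre = false  [C₀.pre == true]
14. n8.pre = 8  [terminal]
15. n9.acc = false  [terminal]
16. n10.acc = true  [terminal]
17. n7.cnt = false  [C.idx > -4]
18. n6.cnt = false  [C₀.idx > 29]
19. n13.acc = false  [terminal]
20. n14.val = true  [terminal]
21. n15.off = "zm"  [terminal]
22. n12.hot = 25  [len(e.off) + 23]
23. n12.val = false  [h.val == false]
24. n16.val = 17  [terminal]
25. n11.hot = 25  [if B₁.val then a.val else B₁.hot]
26. n11.val = true  [a.val > 16]
27. n5.env = "mv"  ["mv"]
28. n17.depth = false  [not S.idx]
29. n18.idx = 2  [2]
30. n18.pre = false  [D.depth == true]
31. n19.off = "wm"  [terminal]
32. n20.live = 24  [C.idx + 22]
33. n21.val = 24  [terminal]
34. n22.val = -5  [terminal]
35. n20.idx = false  [false]
36. n20.cnt = "zw"  ["zw"]
37. n23.off = "kn"  [terminal]
38. n18.cnt = false  [C.idx > 2]
39. n17.env = "xr"  ["xr"]
40. n1.hot = 9  [9]
41. n1.val = false  [S.idx == false]
42. n24.live = "qn"  [terminal]
43. n0.idx = false  [B.val == true]
44. n0.cnt = "kn"  ["kn"]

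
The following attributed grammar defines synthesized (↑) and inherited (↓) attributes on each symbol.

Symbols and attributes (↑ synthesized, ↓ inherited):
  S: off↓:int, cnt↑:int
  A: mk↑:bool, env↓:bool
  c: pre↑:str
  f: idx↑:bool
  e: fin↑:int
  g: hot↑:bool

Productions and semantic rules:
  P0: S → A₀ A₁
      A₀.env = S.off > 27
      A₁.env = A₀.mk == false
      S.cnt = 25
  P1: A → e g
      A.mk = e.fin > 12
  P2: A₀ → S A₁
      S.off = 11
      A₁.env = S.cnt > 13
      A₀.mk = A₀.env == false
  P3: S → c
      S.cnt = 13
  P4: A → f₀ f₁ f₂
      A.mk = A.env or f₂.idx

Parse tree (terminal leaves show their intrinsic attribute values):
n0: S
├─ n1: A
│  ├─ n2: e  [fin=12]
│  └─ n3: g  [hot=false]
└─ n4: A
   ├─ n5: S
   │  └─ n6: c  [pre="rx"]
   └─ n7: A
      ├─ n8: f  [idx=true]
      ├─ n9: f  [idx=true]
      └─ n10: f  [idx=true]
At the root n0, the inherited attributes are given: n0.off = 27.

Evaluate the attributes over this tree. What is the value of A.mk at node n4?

1. n0.off = 27  [given at root]
2. n1.env = false  [S.off > 27]
3. n2.fin = 12  [terminal]
4. n3.hot = false  [terminal]
5. n1.mk = false  [e.fin > 12]
6. n4.env = true  [A₀.mk == false]
7. n5.off = 11  [11]
8. n6.pre = "rx"  [terminal]
9. n5.cnt = 13  [13]
10. n7.env = false  [S.cnt > 13]
11. n8.idx = true  [terminal]
12. n9.idx = true  [terminal]
13. n10.idx = true  [terminal]
14. n7.mk = true  [A.env or f₂.idx]
15. n4.mk = false  [A₀.env == false]
16. n0.cnt = 25  [25]

false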